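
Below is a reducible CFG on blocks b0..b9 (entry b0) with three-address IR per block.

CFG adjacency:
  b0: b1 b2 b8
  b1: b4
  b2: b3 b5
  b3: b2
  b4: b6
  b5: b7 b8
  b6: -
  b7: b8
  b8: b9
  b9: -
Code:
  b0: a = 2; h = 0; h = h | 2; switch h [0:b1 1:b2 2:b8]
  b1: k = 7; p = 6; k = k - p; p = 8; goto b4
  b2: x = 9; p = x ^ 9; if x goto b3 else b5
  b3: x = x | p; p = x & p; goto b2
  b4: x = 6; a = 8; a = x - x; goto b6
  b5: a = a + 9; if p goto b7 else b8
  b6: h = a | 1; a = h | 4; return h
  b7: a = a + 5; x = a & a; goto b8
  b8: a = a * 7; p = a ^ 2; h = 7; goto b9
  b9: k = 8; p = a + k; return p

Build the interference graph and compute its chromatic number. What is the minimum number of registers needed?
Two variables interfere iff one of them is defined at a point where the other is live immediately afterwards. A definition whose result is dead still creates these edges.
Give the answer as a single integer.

Answer: 3

Working:
def/use:
  b0: {a,h} / ∅
  b1: {k,p} / ∅
  b2: {p,x} / ∅
  b3: {p,x} / {p,x}
  b4: {a,x} / ∅
  b5: {a} / {a,p}
  b6: {a,h} / {a}
  b7: {a,x} / {a}
  b8: {a,h,p} / {a}
  b9: {k,p} / {a}

Liveness:
  b0 li=∅ lo={a}
  b1 li=∅ lo=∅
  b2 li={a} lo={a,p,x}
  b3 li={a,p,x} lo={a}
  b4 li=∅ lo={a}
  b5 li={a,p} lo={a}
  b6 li={a} lo=∅
  b7 li={a} lo={a}
  b8 li={a} lo={a}
  b9 li={a} lo=∅

Interfere edges:
  a: {h,k,p,x}
  h: {a}
  k: {a,p}
  p: {a,k,x}
  x: {a,p}

Colouring:
  lower bound: {a,k,p} mutually conflict ⇒ χ ≥ 3
  3-colouring: R0={a}  R1={h,p}  R2={k,x}
  χ = 3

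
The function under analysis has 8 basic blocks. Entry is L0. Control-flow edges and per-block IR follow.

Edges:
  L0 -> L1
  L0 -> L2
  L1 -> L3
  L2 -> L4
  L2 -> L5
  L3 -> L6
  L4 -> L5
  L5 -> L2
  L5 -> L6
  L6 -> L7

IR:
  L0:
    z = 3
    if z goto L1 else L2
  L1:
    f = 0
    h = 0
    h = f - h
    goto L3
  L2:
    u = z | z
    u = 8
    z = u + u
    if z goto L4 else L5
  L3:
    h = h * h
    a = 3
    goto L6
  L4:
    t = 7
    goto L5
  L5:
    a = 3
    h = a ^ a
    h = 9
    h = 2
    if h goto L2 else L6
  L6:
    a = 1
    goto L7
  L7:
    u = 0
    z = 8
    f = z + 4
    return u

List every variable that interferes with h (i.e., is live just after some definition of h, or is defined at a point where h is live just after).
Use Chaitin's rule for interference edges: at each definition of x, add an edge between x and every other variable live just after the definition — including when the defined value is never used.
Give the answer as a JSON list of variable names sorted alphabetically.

def/use:
  L0 def {z} use ∅
  L1 def {f,h} use ∅
  L2 def {u,z} use {z}
  L3 def {a,h} use {h}
  L4 def {t} use ∅
  L5 def {a,h} use ∅
  L6 def {a} use ∅
  L7 def {f,u,z} use ∅

Backward fixpoint:
  live L0: ∅→{z}
  live L1: ∅→{h}
  live L2: {z}→{z}
  live L3: {h}→∅
  live L4: {z}→{z}
  live L5: {z}→{z}
  live L6: ∅→∅
  live L7: ∅→∅

Conflict graph:
  a — {z}
  f — {h,u}
  h — {f,z}
  t — {z}
  u — {f,z}
  z — {a,h,t,u}

N(h) = ["f", "z"]

Answer: ["f", "z"]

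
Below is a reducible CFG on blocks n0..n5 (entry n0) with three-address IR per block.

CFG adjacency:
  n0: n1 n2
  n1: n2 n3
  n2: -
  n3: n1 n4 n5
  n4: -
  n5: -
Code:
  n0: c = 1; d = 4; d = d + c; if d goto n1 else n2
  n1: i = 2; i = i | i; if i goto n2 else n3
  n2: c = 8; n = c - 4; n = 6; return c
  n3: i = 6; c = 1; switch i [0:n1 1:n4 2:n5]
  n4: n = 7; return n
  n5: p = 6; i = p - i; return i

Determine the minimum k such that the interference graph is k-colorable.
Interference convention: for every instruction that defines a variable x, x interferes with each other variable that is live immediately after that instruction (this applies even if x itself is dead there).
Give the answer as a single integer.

Block summaries:
  n0: def={c,d} ue=∅
  n1: def={i} ue=∅
  n2: def={c,n} ue=∅
  n3: def={c,i} ue=∅
  n4: def={n} ue=∅
  n5: def={i,p} ue={i}

Live sets:
  n0 li=∅ lo=∅
  n1 li=∅ lo=∅
  n2 li=∅ lo=∅
  n3 li=∅ lo={i}
  n4 li=∅ lo=∅
  n5 li={i} lo=∅

Conflict graph:
  c: {d,i,n}
  d: {c}
  i: {c,p}
  n: {c}
  p: {i}

Registers:
  clique {c,d} ⇒ need ≥ 2
  assign c→r0 d→r1 i→r1 n→r1 p→r0 — no edge inside a register ⇒ χ ≤ 2
  χ = 2

Answer: 2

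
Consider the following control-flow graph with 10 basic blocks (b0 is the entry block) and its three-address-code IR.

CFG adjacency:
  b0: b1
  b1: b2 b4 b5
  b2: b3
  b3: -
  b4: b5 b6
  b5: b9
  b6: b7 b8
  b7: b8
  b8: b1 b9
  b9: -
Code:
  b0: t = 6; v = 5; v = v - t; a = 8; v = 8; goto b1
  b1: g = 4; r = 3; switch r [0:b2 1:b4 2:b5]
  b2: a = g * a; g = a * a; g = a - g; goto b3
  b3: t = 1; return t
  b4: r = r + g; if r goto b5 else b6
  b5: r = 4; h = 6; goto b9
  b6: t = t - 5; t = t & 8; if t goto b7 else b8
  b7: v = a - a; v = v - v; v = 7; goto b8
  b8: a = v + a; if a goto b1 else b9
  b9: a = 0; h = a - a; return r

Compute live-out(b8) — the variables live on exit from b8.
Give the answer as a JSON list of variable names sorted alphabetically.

Per-block:
  b0: def={a,t,v} ue=∅
  b1: def={g,r} ue=∅
  b2: def={a,g} ue={a,g}
  b3: def={t} ue=∅
  b4: def={r} ue={g,r}
  b5: def={h,r} ue=∅
  b6: def={t} ue={t}
  b7: def={v} ue={a}
  b8: def={a} ue={a,v}
  b9: def={a,h} ue={r}

Live sets:
  b0: in=∅ out={a,t,v}
  b1: in={a,t,v} out={a,g,r,t,v}
  b2: in={a,g} out=∅
  b3: in=∅ out=∅
  b4: in={a,g,r,t,v} out={a,r,t,v}
  b5: in=∅ out={r}
  b6: in={a,r,t,v} out={a,r,t,v}
  b7: in={a,r,t} out={a,r,t,v}
  b8: in={a,r,t,v} out={a,r,t,v}
  b9: in={r} out=∅

live-out(b8) = ["a", "r", "t", "v"]

Answer: ["a", "r", "t", "v"]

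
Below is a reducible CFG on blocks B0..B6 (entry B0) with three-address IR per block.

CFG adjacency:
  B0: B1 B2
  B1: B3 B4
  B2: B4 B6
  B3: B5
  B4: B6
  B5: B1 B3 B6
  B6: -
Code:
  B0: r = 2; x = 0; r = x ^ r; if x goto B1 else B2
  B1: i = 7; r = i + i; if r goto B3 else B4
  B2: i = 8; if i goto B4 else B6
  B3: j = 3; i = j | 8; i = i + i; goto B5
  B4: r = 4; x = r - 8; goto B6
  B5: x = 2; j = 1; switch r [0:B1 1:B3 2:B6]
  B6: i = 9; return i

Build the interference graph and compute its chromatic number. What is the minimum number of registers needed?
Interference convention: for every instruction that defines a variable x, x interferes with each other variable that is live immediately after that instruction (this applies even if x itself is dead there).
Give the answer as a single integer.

Block summaries:
  B0: def={r,x} ue=∅
  B1: def={i,r} ue=∅
  B2: def={i} ue=∅
  B3: def={i,j} ue=∅
  B4: def={r,x} ue=∅
  B5: def={j,x} ue={r}
  B6: def={i} ue=∅

Liveness:
  B0: in=∅ out=∅
  B1: in=∅ out={r}
  B2: in=∅ out=∅
  B3: in={r} out={r}
  B4: in=∅ out=∅
  B5: in={r} out={r}
  B6: in=∅ out=∅

Interfere edges:
  i — {r}
  j — {r}
  r — {i,j,x}
  x — {r}

Colouring:
  clique {i,r} ⇒ need ≥ 2
  2-colouring: c0={r}  c1={i,j,x}
  χ = 2

Answer: 2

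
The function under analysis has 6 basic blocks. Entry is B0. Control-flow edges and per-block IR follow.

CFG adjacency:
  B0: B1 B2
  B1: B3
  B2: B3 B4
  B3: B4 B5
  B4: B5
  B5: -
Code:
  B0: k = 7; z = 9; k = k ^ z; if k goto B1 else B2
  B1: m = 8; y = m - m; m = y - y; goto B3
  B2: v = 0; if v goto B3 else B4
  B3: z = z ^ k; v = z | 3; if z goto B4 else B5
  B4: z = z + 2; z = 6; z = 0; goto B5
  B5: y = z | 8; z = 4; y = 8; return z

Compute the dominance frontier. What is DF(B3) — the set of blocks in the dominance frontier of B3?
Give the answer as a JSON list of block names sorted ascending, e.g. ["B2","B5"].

idom tree: B1←B0 B2←B0 B3←B0 B4←B0 B5←B0
Dom at joins:
  B3: preds {B1,B2}: {B0,B1} ∩ {B0,B2} = {B0}; idom=B0
  B4: preds {B2,B3}: {B0,B2} ∩ {B0,B3} = {B0}; idom=B0
  B5: preds {B3,B4}: {B0,B3} ∩ {B0,B4} = {B0}; idom=B0

Frontier:
  B3←B1: walk B1 to B0
  B3←B2: walk B2 to B0
  B4←B2: walk B2 to B0
  B4←B3: walk B3 to B0
  B5←B3: walk B3 to B0
  B5←B4: walk B4 to B0
  B0: DF=∅
  B1: DF={B3}
  B2: DF={B3,B4}
  B3: DF={B4,B5}
  B4: DF={B5}
  B5: DF=∅

DF(B3) = ["B4", "B5"]

Answer: ["B4", "B5"]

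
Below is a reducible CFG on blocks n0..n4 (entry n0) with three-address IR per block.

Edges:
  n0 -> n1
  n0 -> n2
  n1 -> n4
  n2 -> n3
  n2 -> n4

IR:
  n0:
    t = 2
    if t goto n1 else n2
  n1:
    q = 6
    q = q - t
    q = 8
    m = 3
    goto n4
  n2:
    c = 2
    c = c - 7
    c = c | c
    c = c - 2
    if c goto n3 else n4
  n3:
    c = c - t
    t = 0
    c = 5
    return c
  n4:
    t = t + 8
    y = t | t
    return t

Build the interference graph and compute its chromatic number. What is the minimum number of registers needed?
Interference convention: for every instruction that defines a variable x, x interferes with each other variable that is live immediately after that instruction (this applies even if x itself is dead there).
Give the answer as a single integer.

Answer: 2

Analysis:
Per-block:
  n0: def={t} ue=∅
  n1: def={m,q} ue={t}
  n2: def={c} ue=∅
  n3: def={c,t} ue={c,t}
  n4: def={t,y} ue={t}

Liveness:
  n0: in=∅ out={t}
  n1: in={t} out={t}
  n2: in={t} out={c,t}
  n3: in={c,t} out=∅
  n4: in={t} out=∅

Interference:
  c: {t}
  m: {t}
  q: {t}
  t: {c,m,q,y}
  y: {t}

Registers:
  clique {c,t} ⇒ need ≥ 2
  assign c→c1 m→c1 q→c1 t→c0 y→c1 — no edge inside a register ⇒ χ ≤ 2
  χ = 2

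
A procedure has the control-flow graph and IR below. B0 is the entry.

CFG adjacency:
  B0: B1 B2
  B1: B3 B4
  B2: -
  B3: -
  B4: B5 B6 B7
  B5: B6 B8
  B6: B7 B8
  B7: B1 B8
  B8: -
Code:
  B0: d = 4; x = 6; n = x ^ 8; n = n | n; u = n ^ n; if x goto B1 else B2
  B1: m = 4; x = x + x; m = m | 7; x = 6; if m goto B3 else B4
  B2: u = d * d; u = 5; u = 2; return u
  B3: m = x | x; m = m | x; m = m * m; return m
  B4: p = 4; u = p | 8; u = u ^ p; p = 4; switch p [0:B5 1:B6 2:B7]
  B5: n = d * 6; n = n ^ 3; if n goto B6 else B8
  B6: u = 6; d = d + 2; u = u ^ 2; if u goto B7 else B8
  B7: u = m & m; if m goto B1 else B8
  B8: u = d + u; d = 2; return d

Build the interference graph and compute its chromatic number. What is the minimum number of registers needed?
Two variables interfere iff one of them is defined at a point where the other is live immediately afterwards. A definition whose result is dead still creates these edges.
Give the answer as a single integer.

def/use:
  B0: def={d,n,u,x} ue=∅
  B1: def={m,x} ue={x}
  B2: def={u} ue={d}
  B3: def={m} ue={x}
  B4: def={p,u} ue=∅
  B5: def={n} ue={d}
  B6: def={d,u} ue={d}
  B7: def={u} ue={m}
  B8: def={d,u} ue={d,u}

Backward fixpoint:
  B0 li=∅ lo={d,x}
  B1 li={d,x} lo={d,m,x}
  B2 li={d} lo=∅
  B3 li={x} lo=∅
  B4 li={d,m,x} lo={d,m,u,x}
  B5 li={d,m,u,x} lo={d,m,u,x}
  B6 li={d,m,x} lo={d,m,u,x}
  B7 li={d,m,x} lo={d,u,x}
  B8 li={d,u} lo=∅

Interfere edges:
  d↔{m,n,p,u,x}
  m↔{d,n,p,u,x}
  n↔{d,m,u,x}
  p↔{d,m,u,x}
  u↔{d,m,n,p,x}
  x↔{d,m,n,p,u}

Chromatic number:
  clique {d,m,n,u,x} ⇒ need ≥ 5
  5-colouring: r0={d}  r1={m}  r2={u}  r3={x}  r4={n,p}
  χ = 5

Answer: 5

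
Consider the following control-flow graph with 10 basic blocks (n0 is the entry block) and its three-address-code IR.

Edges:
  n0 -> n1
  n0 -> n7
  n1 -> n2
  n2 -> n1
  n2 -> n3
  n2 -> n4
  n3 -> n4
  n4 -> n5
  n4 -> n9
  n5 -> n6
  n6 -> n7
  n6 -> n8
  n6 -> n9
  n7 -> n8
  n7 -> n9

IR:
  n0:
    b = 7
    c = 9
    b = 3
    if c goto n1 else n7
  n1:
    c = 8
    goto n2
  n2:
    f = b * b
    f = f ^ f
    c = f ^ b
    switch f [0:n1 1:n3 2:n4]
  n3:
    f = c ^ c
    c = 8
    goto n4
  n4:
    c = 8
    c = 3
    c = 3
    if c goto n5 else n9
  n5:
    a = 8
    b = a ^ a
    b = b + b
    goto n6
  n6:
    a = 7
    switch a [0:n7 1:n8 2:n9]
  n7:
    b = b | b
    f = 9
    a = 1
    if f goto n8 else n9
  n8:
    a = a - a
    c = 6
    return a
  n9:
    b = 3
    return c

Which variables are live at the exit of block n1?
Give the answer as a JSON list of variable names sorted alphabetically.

Answer: ["b"]

Analysis:
Per-block:
  n0: {b,c} / ∅
  n1: {c} / ∅
  n2: {c,f} / {b}
  n3: {c,f} / {c}
  n4: {c} / ∅
  n5: {a,b} / ∅
  n6: {a} / ∅
  n7: {a,b,f} / {b}
  n8: {a,c} / {a}
  n9: {b} / {c}

Liveness:
  live n0: ∅→{b,c}
  live n1: {b}→{b}
  live n2: {b}→{b,c}
  live n3: {c}→∅
  live n4: ∅→{c}
  live n5: {c}→{b,c}
  live n6: {b,c}→{a,b,c}
  live n7: {b,c}→{a,c}
  live n8: {a}→∅
  live n9: {c}→∅

live-out(n1) = ["b"]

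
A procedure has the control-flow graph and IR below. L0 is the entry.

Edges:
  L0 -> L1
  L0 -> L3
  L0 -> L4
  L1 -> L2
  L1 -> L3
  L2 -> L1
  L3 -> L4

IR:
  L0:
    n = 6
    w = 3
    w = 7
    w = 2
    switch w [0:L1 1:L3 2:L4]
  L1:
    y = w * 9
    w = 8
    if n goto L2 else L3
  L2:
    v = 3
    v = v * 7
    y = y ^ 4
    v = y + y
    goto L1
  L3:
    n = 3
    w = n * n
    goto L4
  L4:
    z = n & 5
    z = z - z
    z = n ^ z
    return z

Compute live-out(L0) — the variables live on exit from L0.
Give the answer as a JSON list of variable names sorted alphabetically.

Answer: ["n", "w"]

Analysis:
def/use:
  L0 def {n,w} use ∅
  L1 def {w,y} use {n,w}
  L2 def {v,y} use {y}
  L3 def {n,w} use ∅
  L4 def {z} use {n}

Live sets:
  L0 li=∅ lo={n,w}
  L1 li={n,w} lo={n,w,y}
  L2 li={n,w,y} lo={n,w}
  L3 li=∅ lo={n}
  L4 li={n} lo=∅

live-out(L0) = ["n", "w"]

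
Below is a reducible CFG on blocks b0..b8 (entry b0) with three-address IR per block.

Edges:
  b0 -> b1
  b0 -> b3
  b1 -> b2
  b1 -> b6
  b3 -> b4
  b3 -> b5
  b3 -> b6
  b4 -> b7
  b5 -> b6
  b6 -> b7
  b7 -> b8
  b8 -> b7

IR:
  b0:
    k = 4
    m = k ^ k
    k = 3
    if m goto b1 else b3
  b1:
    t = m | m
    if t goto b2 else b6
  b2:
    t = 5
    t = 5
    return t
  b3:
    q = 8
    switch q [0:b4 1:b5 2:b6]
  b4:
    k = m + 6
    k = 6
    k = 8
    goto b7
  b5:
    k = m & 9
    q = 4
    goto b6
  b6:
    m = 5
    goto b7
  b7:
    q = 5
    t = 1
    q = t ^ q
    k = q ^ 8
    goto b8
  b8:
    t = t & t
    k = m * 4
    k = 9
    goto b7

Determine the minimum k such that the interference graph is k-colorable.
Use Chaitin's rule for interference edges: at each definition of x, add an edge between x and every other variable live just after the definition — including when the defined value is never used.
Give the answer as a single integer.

Answer: 3

Working:
Block summaries:
  b0: def={k,m} ue=∅
  b1: def={t} ue={m}
  b2: def={t} ue=∅
  b3: def={q} ue=∅
  b4: def={k} ue={m}
  b5: def={k,q} ue={m}
  b6: def={m} ue=∅
  b7: def={k,q,t} ue=∅
  b8: def={k,t} ue={m,t}

Live sets:
  b0: in=∅ out={m}
  b1: in={m} out=∅
  b2: in=∅ out=∅
  b3: in={m} out={m}
  b4: in={m} out={m}
  b5: in={m} out=∅
  b6: in=∅ out={m}
  b7: in={m} out={m,t}
  b8: in={m,t} out={m}

Interfere edges:
  k: {m,t}
  m: {k,q,t}
  q: {m,t}
  t: {k,m,q}

Registers:
  lower bound: {k,m,t} mutually conflict ⇒ χ ≥ 3
  3-colouring: c0={m}  c1={t}  c2={k,q}
  χ = 3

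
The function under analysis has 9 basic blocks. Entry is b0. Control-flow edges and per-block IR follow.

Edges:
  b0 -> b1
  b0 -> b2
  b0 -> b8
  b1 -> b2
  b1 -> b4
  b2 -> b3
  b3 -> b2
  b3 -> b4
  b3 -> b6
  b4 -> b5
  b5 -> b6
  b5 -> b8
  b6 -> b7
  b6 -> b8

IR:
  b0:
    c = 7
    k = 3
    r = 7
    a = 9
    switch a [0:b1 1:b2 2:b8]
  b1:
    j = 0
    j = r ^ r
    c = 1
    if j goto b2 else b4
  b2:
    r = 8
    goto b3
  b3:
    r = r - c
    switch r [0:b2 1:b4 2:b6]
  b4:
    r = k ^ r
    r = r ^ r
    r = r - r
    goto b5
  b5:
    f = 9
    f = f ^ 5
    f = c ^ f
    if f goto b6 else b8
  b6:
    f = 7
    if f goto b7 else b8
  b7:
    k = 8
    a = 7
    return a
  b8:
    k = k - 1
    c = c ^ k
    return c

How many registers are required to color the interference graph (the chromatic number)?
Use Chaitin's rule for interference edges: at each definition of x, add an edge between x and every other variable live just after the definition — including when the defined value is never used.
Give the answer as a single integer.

Block summaries:
  b0: {a,c,k,r} / ∅
  b1: {c,j} / {r}
  b2: {r} / ∅
  b3: {r} / {c,r}
  b4: {r} / {k,r}
  b5: {f} / {c}
  b6: {f} / ∅
  b7: {a,k} / ∅
  b8: {c,k} / {c,k}

Live sets:
  b0: in=∅ out={c,k,r}
  b1: in={k,r} out={c,k,r}
  b2: in={c,k} out={c,k,r}
  b3: in={c,k,r} out={c,k,r}
  b4: in={c,k,r} out={c,k}
  b5: in={c,k} out={c,k}
  b6: in={c,k} out={c,k}
  b7: in=∅ out=∅
  b8: in={c,k} out=∅

Interfere edges:
  a↔{c,k,r}
  c↔{a,f,j,k,r}
  f↔{c,k}
  j↔{c,k,r}
  k↔{a,c,f,j,r}
  r↔{a,c,j,k}

Chromatic number:
  clique {a,c,k,r} ⇒ need ≥ 4
  4-colouring: R0={c}  R1={k}  R2={f,r}  R3={a,j}
  χ = 4

Answer: 4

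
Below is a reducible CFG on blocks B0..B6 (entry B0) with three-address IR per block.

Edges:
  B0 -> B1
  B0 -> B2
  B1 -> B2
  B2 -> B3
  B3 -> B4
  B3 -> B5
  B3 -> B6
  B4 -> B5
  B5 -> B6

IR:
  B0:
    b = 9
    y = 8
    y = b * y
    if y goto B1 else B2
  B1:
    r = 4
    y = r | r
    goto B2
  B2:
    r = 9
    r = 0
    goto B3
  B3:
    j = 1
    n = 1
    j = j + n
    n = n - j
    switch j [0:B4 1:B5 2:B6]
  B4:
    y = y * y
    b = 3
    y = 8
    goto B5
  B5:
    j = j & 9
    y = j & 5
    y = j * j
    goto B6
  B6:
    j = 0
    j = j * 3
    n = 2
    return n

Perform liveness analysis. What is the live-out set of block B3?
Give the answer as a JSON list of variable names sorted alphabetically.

Block summaries:
  B0: {b,y} / ∅
  B1: {r,y} / ∅
  B2: {r} / ∅
  B3: {j,n} / ∅
  B4: {b,y} / {y}
  B5: {j,y} / {j}
  B6: {j,n} / ∅

Liveness:
  B0 li=∅ lo={y}
  B1 li=∅ lo={y}
  B2 li={y} lo={y}
  B3 li={y} lo={j,y}
  B4 li={j,y} lo={j}
  B5 li={j} lo=∅
  B6 li=∅ lo=∅

live-out(B3) = ["j", "y"]

Answer: ["j", "y"]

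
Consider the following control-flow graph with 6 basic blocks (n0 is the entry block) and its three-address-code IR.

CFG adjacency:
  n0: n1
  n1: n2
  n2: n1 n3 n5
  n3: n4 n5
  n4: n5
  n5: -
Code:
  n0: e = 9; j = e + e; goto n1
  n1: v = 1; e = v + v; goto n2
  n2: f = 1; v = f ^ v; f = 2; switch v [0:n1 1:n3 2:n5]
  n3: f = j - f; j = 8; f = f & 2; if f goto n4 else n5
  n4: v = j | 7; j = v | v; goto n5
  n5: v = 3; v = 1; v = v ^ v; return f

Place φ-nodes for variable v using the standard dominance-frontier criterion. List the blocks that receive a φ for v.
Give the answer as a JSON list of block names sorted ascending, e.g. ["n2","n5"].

idom tree: n1←n0 n2←n1 n3←n2 n4←n3 n5←n2
Dom at joins:
  n1: preds {n0,n2}: {n0} ∩ {n0,n1,n2} = {n0}; idom=n0
  n5: preds {n2,n3,n4}: {n0,n1,n2} ∩ {n0,n1,n2,n3} ∩ {n0,n1,n2,n3,n4} = {n0,n1,n2}; idom=n2

DF walk-up:
  join n1 pred n0: · stop@n0
  join n1 pred n2: n2→n1 stop@n0
  join n5 pred n2: · stop@n2
  join n5 pred n3: n3 stop@n2
  join n5 pred n4: n4→n3 stop@n2
  DF(n0)=∅
  DF(n1)={n1}
  DF(n2)={n1}
  DF(n3)={n5}
  DF(n4)={n5}
  DF(n5)=∅

φ for v: defs {n1,n2,n4,n5}
  DF⁺ = {n1,n5}

Answer: ["n1", "n5"]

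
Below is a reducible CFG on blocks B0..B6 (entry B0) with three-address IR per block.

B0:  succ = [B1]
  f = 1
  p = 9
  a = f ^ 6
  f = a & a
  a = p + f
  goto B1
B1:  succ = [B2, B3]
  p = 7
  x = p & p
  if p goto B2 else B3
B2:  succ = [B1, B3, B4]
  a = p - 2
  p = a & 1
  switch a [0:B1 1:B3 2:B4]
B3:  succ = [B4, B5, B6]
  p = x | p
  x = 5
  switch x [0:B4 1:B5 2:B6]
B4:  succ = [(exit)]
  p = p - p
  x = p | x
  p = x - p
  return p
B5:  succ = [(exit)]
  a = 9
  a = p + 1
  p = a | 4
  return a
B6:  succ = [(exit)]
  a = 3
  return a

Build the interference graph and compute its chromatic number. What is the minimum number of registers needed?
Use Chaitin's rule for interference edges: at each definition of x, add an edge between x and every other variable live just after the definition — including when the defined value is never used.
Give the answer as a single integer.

Block summaries:
  B0 def {a,f,p} use ∅
  B1 def {p,x} use ∅
  B2 def {a,p} use {p}
  B3 def {p,x} use {p,x}
  B4 def {p,x} use {p,x}
  B5 def {a,p} use {p}
  B6 def {a} use ∅

Backward fixpoint:
  B0: in=∅ out=∅
  B1: in=∅ out={p,x}
  B2: in={p,x} out={p,x}
  B3: in={p,x} out={p,x}
  B4: in={p,x} out=∅
  B5: in={p} out=∅
  B6: in=∅ out=∅

Interfere edges:
  a: {p,x}
  f: {p}
  p: {a,f,x}
  x: {a,p}

Chromatic number:
  clique {a,p,x} ⇒ need ≥ 3
  3-colouring: R0={p}  R1={a,f}  R2={x}
  χ = 3

Answer: 3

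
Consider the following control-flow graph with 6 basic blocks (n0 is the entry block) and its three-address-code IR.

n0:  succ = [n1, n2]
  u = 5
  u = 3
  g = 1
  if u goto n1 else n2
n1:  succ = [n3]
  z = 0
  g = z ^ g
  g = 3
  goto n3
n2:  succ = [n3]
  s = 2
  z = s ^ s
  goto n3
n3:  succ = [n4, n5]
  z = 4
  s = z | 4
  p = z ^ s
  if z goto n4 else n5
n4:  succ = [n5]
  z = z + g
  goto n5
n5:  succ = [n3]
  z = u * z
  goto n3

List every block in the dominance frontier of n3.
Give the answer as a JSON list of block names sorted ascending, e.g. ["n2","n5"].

Answer: ["n3"]

Derivation:
idom tree: n1←n0 n2←n0 n3←n0 n4←n3 n5←n3
Dom at joins:
  n3: preds {n1,n2,n5}: {n0,n1} ∩ {n0,n2} ∩ {n0,n3,n5} = {n0}; idom=n0
  n5: preds {n3,n4}: {n0,n3} ∩ {n0,n3,n4} = {n0,n3}; idom=n3

Frontier:
  n3←n1: walk n1 to n0
  n3←n2: walk n2 to n0
  n3←n5: walk n5→n3 to n0
  n5←n3: walk · to n3
  n5←n4: walk n4 to n3
  n0: DF=∅
  n1: DF={n3}
  n2: DF={n3}
  n3: DF={n3}
  n4: DF={n5}
  n5: DF={n3}

DF(n3) = ["n3"]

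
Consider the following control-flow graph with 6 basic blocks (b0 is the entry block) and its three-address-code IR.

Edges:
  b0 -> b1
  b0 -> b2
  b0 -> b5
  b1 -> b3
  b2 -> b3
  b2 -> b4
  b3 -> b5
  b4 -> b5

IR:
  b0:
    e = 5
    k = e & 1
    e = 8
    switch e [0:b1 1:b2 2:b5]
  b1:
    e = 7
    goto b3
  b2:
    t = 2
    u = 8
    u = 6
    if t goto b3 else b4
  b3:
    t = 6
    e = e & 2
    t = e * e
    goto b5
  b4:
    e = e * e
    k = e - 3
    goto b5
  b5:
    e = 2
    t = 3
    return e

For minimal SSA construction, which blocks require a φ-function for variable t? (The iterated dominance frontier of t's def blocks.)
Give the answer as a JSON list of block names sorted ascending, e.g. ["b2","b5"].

idom tree: b1←b0 b2←b0 b3←b0 b4←b2 b5←b0
Join-block Dom:
  b3: preds {b1,b2}: {b0,b1} ∩ {b0,b2} = {b0}; idom=b0
  b5: preds {b0,b3,b4}: {b0} ∩ {b0,b3} ∩ {b0,b2,b4} = {b0}; idom=b0

DF walk-up:
  join b3 pred b1: b1 stop@b0
  join b3 pred b2: b2 stop@b0
  join b5 pred b0: · stop@b0
  join b5 pred b3: b3 stop@b0
  join b5 pred b4: b4→b2 stop@b0
  b0 → ∅
  b1 → {b3}
  b2 → {b3,b5}
  b3 → {b5}
  b4 → {b5}
  b5 → ∅

φ for t: defs {b2,b3,b5}
  DF⁺ = {b3,b5}

Answer: ["b3", "b5"]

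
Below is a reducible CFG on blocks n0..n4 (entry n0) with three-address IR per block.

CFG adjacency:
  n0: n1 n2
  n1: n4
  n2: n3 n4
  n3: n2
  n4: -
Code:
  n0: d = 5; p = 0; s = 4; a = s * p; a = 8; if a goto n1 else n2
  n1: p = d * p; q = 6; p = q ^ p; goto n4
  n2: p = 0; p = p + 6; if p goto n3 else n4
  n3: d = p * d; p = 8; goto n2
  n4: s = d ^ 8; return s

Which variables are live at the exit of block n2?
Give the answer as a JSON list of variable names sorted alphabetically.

def/use:
  n0: {a,d,p,s} / ∅
  n1: {p,q} / {d,p}
  n2: {p} / ∅
  n3: {d,p} / {d,p}
  n4: {s} / {d}

Backward fixpoint:
  n0 li=∅ lo={d,p}
  n1 li={d,p} lo={d}
  n2 li={d} lo={d,p}
  n3 li={d,p} lo={d}
  n4 li={d} lo=∅

live-out(n2) = ["d", "p"]

Answer: ["d", "p"]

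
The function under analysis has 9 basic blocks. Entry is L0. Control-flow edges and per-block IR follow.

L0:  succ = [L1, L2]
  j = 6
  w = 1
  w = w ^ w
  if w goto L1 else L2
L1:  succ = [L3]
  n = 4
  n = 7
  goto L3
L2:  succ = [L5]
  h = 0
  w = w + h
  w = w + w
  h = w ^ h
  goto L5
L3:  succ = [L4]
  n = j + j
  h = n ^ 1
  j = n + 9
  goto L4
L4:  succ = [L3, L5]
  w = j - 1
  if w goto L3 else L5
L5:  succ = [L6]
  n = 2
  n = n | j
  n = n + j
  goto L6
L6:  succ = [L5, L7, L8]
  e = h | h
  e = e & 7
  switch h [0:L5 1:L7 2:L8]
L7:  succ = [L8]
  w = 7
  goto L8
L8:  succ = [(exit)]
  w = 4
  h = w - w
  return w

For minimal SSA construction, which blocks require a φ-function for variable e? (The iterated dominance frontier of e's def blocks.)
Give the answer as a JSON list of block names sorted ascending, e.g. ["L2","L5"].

Answer: ["L5"]

Analysis:
idom tree: L1←L0 L2←L0 L3←L1 L4←L3 L5←L0 L6←L5 L7←L6 L8←L6
Dom at joins:
  L3: preds {L1,L4}: {L0,L1} ∩ {L0,L1,L3,L4} = {L0,L1}; idom=L1
  L5: preds {L2,L4,L6}: {L0,L2} ∩ {L0,L1,L3,L4} ∩ {L0,L5,L6} = {L0}; idom=L0
  L8: preds {L6,L7}: {L0,L5,L6} ∩ {L0,L5,L6,L7} = {L0,L5,L6}; idom=L6

Frontier:
  join L3 pred L1: · stop@L1
  join L3 pred L4: L4→L3 stop@L1
  join L5 pred L2: L2 stop@L0
  join L5 pred L4: L4→L3→L1 stop@L0
  join L5 pred L6: L6→L5 stop@L0
  join L8 pred L6: · stop@L6
  join L8 pred L7: L7 stop@L6
  L0: DF=∅
  L1: DF={L5}
  L2: DF={L5}
  L3: DF={L3,L5}
  L4: DF={L3,L5}
  L5: DF={L5}
  L6: DF={L5}
  L7: DF={L8}
  L8: DF=∅

φ for e: defs {L6}
  DF⁺ = {L5}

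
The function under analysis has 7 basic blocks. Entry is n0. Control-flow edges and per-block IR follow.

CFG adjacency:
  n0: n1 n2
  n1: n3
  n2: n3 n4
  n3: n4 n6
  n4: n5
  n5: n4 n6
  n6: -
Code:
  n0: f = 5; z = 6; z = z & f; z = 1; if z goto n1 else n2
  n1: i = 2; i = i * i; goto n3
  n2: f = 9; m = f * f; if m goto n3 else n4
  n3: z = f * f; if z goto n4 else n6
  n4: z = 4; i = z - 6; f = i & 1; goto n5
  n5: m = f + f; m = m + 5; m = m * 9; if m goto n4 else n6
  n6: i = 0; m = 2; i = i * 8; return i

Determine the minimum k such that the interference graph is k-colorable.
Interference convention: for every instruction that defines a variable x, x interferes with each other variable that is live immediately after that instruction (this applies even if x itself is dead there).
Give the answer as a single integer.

Block summaries:
  n0: def={f,z} ue=∅
  n1: def={i} ue=∅
  n2: def={f,m} ue=∅
  n3: def={z} ue={f}
  n4: def={f,i,z} ue=∅
  n5: def={m} ue={f}
  n6: def={i,m} ue=∅

Backward fixpoint:
  n0: in=∅ out={f}
  n1: in={f} out={f}
  n2: in=∅ out={f}
  n3: in={f} out=∅
  n4: in=∅ out={f}
  n5: in={f} out=∅
  n6: in=∅ out=∅

Interference:
  f: {i,m,z}
  i: {f,m}
  m: {f,i}
  z: {f}

Registers:
  clique {f,i,m} ⇒ need ≥ 3
  3-colouring: R0={f}  R1={i,z}  R2={m}
  χ = 3

Answer: 3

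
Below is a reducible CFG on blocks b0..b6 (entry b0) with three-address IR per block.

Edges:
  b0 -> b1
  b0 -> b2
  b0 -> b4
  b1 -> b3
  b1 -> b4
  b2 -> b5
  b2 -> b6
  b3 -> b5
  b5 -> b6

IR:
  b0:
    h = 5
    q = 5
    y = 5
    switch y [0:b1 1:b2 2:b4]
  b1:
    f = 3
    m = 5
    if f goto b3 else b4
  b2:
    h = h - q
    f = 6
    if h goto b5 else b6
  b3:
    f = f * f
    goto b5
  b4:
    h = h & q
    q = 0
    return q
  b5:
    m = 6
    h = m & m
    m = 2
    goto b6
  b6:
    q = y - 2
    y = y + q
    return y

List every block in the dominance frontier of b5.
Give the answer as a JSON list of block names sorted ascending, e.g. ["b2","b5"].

idom tree: b1←b0 b2←b0 b3←b1 b4←b0 b5←b0 b6←b0
Dom∩ at merges:
  b4: preds {b0,b1}: {b0} ∩ {b0,b1} = {b0}; idom=b0
  b5: preds {b2,b3}: {b0,b2} ∩ {b0,b1,b3} = {b0}; idom=b0
  b6: preds {b2,b5}: {b0,b2} ∩ {b0,b5} = {b0}; idom=b0

DF derivation:
  join b4 pred b0: · stop@b0
  join b4 pred b1: b1 stop@b0
  join b5 pred b2: b2 stop@b0
  join b5 pred b3: b3→b1 stop@b0
  join b6 pred b2: b2 stop@b0
  join b6 pred b5: b5 stop@b0
  b0 → ∅
  b1 → {b4,b5}
  b2 → {b5,b6}
  b3 → {b5}
  b4 → ∅
  b5 → {b6}
  b6 → ∅

DF(b5) = ["b6"]

Answer: ["b6"]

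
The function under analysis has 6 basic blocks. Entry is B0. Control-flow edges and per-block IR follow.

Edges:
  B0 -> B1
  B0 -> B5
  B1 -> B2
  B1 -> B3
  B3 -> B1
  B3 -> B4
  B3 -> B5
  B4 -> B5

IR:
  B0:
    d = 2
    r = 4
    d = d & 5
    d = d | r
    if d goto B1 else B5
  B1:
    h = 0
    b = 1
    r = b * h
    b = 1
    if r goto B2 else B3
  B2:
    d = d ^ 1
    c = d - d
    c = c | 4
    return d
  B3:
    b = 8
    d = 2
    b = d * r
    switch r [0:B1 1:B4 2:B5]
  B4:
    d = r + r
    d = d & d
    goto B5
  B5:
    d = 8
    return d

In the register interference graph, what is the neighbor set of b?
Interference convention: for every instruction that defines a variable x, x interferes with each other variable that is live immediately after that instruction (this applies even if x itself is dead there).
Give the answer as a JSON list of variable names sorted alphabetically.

Answer: ["d", "h", "r"]

Working:
Block summaries:
  B0: def={d,r} ue=∅
  B1: def={b,h,r} ue=∅
  B2: def={c,d} ue={d}
  B3: def={b,d} ue={r}
  B4: def={d} ue={r}
  B5: def={d} ue=∅

Live sets:
  live B0: ∅→{d}
  live B1: {d}→{d,r}
  live B2: {d}→∅
  live B3: {r}→{d,r}
  live B4: {r}→∅
  live B5: ∅→∅

Interfere edges:
  b↔{d,h,r}
  c↔{d}
  d↔{b,c,h,r}
  h↔{b,d}
  r↔{b,d}

N(b) = ["d", "h", "r"]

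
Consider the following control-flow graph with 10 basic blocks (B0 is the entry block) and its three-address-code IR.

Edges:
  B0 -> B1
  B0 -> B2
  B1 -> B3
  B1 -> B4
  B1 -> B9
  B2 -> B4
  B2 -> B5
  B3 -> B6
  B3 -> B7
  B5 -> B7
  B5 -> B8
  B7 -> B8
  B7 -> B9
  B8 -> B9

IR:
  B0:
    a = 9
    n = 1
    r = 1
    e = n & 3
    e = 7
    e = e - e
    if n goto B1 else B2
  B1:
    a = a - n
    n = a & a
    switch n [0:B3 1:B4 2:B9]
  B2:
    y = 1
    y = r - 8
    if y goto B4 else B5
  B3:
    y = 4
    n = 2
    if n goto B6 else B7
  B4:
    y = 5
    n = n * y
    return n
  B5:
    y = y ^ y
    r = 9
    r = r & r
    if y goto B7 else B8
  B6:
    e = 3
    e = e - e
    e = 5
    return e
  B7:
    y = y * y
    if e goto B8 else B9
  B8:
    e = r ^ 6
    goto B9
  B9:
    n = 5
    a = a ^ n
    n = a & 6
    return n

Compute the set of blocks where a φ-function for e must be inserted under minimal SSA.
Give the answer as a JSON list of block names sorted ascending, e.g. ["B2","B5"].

idom tree: B1←B0 B2←B0 B3←B1 B4←B0 B5←B2 B6←B3 B7←B0 B8←B0 B9←B0
Dom∩ at merges:
  B4: preds {B1,B2}: {B0,B1} ∩ {B0,B2} = {B0}; idom=B0
  B7: preds {B3,B5}: {B0,B1,B3} ∩ {B0,B2,B5} = {B0}; idom=B0
  B8: preds {B5,B7}: {B0,B2,B5} ∩ {B0,B7} = {B0}; idom=B0
  B9: preds {B1,B7,B8}: {B0,B1} ∩ {B0,B7} ∩ {B0,B8} = {B0}; idom=B0

DF derivation:
  join B4 pred B1: B1 stop@B0
  join B4 pred B2: B2 stop@B0
  join B7 pred B3: B3→B1 stop@B0
  join B7 pred B5: B5→B2 stop@B0
  join B8 pred B5: B5→B2 stop@B0
  join B8 pred B7: B7 stop@B0
  join B9 pred B1: B1 stop@B0
  join B9 pred B7: B7 stop@B0
  join B9 pred B8: B8 stop@B0
  B0 → ∅
  B1 → {B4,B7,B9}
  B2 → {B4,B7,B8}
  B3 → {B7}
  B4 → ∅
  B5 → {B7,B8}
  B6 → ∅
  B7 → {B8,B9}
  B8 → {B9}
  B9 → ∅

φ for e: defs {B0,B6,B8}
  DF⁺ = {B9}

Answer: ["B9"]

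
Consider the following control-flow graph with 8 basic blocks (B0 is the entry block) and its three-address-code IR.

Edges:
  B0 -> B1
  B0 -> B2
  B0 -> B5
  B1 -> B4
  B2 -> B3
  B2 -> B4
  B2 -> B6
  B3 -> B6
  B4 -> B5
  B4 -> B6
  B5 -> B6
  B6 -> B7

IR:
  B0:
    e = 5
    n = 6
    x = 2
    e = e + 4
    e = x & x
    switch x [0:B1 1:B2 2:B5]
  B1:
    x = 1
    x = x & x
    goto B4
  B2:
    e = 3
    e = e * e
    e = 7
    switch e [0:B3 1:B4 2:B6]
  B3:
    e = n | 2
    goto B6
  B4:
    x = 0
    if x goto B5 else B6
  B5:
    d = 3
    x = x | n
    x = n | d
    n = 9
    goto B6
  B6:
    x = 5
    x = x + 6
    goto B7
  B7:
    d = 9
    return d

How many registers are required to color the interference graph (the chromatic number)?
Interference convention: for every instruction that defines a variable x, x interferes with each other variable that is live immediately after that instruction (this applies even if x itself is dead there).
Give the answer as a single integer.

Per-block:
  B0: {e,n,x} / ∅
  B1: {x} / ∅
  B2: {e} / ∅
  B3: {e} / {n}
  B4: {x} / ∅
  B5: {d,n,x} / {n,x}
  B6: {x} / ∅
  B7: {d} / ∅

Live sets:
  B0: in=∅ out={n,x}
  B1: in={n} out={n}
  B2: in={n} out={n}
  B3: in={n} out=∅
  B4: in={n} out={n,x}
  B5: in={n,x} out=∅
  B6: in=∅ out=∅
  B7: in=∅ out=∅

Conflict graph:
  d↔{n,x}
  e↔{n,x}
  n↔{d,e,x}
  x↔{d,e,n}

Colouring:
  lower bound: {d,n,x} mutually conflict ⇒ χ ≥ 3
  3-colouring: R0={n}  R1={x}  R2={d,e}
  χ = 3

Answer: 3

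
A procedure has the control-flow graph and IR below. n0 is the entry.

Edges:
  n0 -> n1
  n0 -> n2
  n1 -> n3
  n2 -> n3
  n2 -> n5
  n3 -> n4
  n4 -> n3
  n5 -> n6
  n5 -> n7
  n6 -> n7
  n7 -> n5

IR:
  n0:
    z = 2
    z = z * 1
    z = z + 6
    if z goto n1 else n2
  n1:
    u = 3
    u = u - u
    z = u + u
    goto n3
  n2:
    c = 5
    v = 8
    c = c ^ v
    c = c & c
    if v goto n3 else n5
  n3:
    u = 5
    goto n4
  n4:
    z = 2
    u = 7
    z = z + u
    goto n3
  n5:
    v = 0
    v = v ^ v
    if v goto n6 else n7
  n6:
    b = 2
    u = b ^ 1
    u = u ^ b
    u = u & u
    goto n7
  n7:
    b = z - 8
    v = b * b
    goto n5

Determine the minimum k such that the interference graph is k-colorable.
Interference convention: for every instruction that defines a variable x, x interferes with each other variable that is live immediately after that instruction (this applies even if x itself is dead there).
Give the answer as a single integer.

def/use:
  n0: {z} / ∅
  n1: {u,z} / ∅
  n2: {c,v} / ∅
  n3: {u} / ∅
  n4: {u,z} / ∅
  n5: {v} / ∅
  n6: {b,u} / ∅
  n7: {b,v} / {z}

Live sets:
  n0 li=∅ lo={z}
  n1 li=∅ lo=∅
  n2 li={z} lo={z}
  n3 li=∅ lo=∅
  n4 li=∅ lo=∅
  n5 li={z} lo={z}
  n6 li={z} lo={z}
  n7 li={z} lo={z}

Conflict graph:
  b: {u,z}
  c: {v,z}
  u: {b,z}
  v: {c,z}
  z: {b,c,u,v}

Registers:
  lower bound: {b,u,z} mutually conflict ⇒ χ ≥ 3
  assign b→R1 c→R1 u→R2 v→R2 z→R0 — no edge inside a register ⇒ χ ≤ 3
  χ = 3

Answer: 3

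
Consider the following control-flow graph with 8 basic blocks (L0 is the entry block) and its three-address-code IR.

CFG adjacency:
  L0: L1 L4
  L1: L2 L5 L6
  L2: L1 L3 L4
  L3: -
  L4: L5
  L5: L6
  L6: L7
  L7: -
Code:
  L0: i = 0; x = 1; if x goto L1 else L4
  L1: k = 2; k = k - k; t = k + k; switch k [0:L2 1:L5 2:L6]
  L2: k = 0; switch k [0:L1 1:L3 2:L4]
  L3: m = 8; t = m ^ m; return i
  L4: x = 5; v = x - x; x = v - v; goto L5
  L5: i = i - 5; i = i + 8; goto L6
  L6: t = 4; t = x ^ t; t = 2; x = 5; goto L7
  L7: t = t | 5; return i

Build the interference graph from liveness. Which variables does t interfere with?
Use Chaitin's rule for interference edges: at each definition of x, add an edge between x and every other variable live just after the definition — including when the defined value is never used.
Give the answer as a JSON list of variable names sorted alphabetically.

def/use:
  L0: def={i,x} ue=∅
  L1: def={k,t} ue=∅
  L2: def={k} ue=∅
  L3: def={m,t} ue={i}
  L4: def={v,x} ue=∅
  L5: def={i} ue={i}
  L6: def={t,x} ue={x}
  L7: def={t} ue={i,t}

Backward fixpoint:
  L0 li=∅ lo={i,x}
  L1 li={i,x} lo={i,x}
  L2 li={i,x} lo={i,x}
  L3 li={i} lo=∅
  L4 li={i} lo={i,x}
  L5 li={i,x} lo={i,x}
  L6 li={i,x} lo={i,t}
  L7 li={i,t} lo=∅

Interfere edges:
  i↔{k,m,t,v,x}
  k↔{i,t,x}
  m↔{i}
  t↔{i,k,x}
  v↔{i}
  x↔{i,k,t}

N(t) = ["i", "k", "x"]

Answer: ["i", "k", "x"]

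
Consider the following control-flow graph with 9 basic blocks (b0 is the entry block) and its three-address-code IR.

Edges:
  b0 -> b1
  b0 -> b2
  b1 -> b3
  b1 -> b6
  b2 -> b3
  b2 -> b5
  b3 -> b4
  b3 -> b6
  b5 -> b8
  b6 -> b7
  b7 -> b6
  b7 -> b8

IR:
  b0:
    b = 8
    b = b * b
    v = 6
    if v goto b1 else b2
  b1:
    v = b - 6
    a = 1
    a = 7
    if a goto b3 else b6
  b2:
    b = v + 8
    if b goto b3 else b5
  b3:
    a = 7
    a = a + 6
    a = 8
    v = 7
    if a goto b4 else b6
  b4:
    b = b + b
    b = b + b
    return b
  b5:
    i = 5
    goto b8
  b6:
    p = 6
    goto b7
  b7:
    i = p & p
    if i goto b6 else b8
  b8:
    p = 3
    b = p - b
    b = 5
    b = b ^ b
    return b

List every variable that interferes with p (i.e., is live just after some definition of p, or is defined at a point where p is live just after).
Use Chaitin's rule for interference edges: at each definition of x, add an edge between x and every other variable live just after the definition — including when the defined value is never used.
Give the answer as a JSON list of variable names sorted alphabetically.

Block summaries:
  b0: {b,v} / ∅
  b1: {a,v} / {b}
  b2: {b} / {v}
  b3: {a,v} / ∅
  b4: {b} / {b}
  b5: {i} / ∅
  b6: {p} / ∅
  b7: {i} / {p}
  b8: {b,p} / {b}

Live sets:
  live b0: ∅→{b,v}
  live b1: {b}→{b}
  live b2: {v}→{b}
  live b3: {b}→{b}
  live b4: {b}→∅
  live b5: {b}→{b}
  live b6: {b}→{b,p}
  live b7: {b,p}→{b}
  live b8: {b}→∅

Interference:
  a: {b,v}
  b: {a,i,p,v}
  i: {b}
  p: {b}
  v: {a,b}

N(p) = ["b"]

Answer: ["b"]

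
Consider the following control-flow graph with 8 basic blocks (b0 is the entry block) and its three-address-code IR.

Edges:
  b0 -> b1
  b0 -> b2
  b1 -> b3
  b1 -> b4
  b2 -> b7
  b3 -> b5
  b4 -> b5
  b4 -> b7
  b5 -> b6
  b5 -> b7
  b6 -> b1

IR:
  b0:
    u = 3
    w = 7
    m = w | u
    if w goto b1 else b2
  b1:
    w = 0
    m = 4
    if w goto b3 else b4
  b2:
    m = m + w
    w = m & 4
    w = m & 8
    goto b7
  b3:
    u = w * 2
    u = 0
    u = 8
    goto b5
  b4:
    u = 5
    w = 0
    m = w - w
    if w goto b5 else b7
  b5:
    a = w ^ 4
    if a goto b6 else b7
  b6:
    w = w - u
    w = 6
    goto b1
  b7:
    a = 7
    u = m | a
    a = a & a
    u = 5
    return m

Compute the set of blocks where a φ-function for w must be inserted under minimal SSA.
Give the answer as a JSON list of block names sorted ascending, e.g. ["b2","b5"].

idom tree: b1←b0 b2←b0 b3←b1 b4←b1 b5←b1 b6←b5 b7←b0
Dom∩ at merges:
  b1: preds {b0,b6}: {b0} ∩ {b0,b1,b5,b6} = {b0}; idom=b0
  b5: preds {b3,b4}: {b0,b1,b3} ∩ {b0,b1,b4} = {b0,b1}; idom=b1
  b7: preds {b2,b4,b5}: {b0,b2} ∩ {b0,b1,b4} ∩ {b0,b1,b5} = {b0}; idom=b0

DF walk-up:
  join b1 pred b0: · stop@b0
  join b1 pred b6: b6→b5→b1 stop@b0
  join b5 pred b3: b3 stop@b1
  join b5 pred b4: b4 stop@b1
  join b7 pred b2: b2 stop@b0
  join b7 pred b4: b4→b1 stop@b0
  join b7 pred b5: b5→b1 stop@b0
  b0: DF=∅
  b1: DF={b1,b7}
  b2: DF={b7}
  b3: DF={b5}
  b4: DF={b5,b7}
  b5: DF={b1,b7}
  b6: DF={b1}
  b7: DF=∅

φ for w: defs {b0,b1,b2,b4,b6}
  DF⁺ = {b1,b5,b7}

Answer: ["b1", "b5", "b7"]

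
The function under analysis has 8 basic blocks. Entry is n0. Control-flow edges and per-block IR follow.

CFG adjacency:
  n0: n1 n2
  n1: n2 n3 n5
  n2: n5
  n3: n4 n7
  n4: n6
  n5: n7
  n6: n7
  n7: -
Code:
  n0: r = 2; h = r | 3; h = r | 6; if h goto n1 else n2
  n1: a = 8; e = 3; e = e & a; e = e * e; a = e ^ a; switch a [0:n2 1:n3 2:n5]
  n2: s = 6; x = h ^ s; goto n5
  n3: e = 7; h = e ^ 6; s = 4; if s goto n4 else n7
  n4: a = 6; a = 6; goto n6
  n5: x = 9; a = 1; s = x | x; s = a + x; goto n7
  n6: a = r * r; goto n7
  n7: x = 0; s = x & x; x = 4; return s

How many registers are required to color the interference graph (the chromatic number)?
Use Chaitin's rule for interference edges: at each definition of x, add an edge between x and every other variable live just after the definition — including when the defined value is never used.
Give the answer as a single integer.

Answer: 4

Analysis:
def/use:
  n0 def {h,r} use ∅
  n1 def {a,e} use ∅
  n2 def {s,x} use {h}
  n3 def {e,h,s} use ∅
  n4 def {a} use ∅
  n5 def {a,s,x} use ∅
  n6 def {a} use {r}
  n7 def {s,x} use ∅

Backward fixpoint:
  live n0: ∅→{h,r}
  live n1: {h,r}→{h,r}
  live n2: {h}→∅
  live n3: {r}→{r}
  live n4: {r}→{r}
  live n5: ∅→∅
  live n6: {r}→∅
  live n7: ∅→∅

Interference:
  a — {e,h,r,s,x}
  e — {a,h,r}
  h — {a,e,r,s}
  r — {a,e,h,s}
  s — {a,h,r,x}
  x — {a,s}

Colouring:
  clique {a,e,h,r} ⇒ need ≥ 4
  4-colouring: c0={a}  c1={h,x}  c2={r}  c3={e,s}
  χ = 4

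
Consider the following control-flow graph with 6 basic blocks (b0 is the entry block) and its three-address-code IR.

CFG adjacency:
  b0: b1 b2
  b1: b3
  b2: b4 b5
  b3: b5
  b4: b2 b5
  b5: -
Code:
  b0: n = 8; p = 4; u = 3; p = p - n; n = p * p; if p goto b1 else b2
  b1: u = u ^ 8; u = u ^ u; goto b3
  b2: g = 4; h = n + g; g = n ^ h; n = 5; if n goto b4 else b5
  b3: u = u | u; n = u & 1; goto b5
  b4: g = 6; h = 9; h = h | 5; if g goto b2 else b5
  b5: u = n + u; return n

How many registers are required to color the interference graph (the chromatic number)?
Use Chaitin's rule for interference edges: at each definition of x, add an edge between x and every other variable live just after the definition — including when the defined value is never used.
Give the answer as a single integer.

Per-block:
  b0 def {n,p,u} use ∅
  b1 def {u} use {u}
  b2 def {g,h,n} use {n}
  b3 def {n,u} use {u}
  b4 def {g,h} use ∅
  b5 def {u} use {n,u}

Live sets:
  b0: in=∅ out={n,u}
  b1: in={u} out={u}
  b2: in={n,u} out={n,u}
  b3: in={u} out={n,u}
  b4: in={n,u} out={n,u}
  b5: in={n,u} out=∅

Interfere edges:
  g — {h,n,u}
  h — {g,n,u}
  n — {g,h,p,u}
  p — {n,u}
  u — {g,h,n,p}

Colouring:
  lower bound: {g,h,n,u} mutually conflict ⇒ χ ≥ 4
  assign g→c2 h→c3 n→c0 p→c2 u→c1 — no edge inside a register ⇒ χ ≤ 4
  χ = 4

Answer: 4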